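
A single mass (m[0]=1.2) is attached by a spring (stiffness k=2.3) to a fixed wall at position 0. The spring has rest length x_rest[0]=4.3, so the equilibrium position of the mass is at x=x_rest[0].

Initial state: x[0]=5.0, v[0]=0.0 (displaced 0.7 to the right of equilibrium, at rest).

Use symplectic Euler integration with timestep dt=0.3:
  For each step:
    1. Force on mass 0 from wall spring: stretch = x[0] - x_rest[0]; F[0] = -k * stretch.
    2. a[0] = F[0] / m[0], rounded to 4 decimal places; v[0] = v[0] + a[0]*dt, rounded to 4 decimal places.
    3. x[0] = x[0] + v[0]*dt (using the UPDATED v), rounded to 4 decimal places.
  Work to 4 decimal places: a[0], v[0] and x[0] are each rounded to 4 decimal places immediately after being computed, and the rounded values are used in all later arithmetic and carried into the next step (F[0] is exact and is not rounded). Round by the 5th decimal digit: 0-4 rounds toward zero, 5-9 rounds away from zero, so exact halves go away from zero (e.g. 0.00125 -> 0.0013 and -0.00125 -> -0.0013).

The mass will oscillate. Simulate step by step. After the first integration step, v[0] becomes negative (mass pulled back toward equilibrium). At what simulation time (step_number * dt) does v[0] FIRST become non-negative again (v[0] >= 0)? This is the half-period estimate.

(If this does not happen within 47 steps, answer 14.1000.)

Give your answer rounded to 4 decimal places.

Step 0: x=[5.0000] v=[0.0000]
Step 1: x=[4.8793] v=[-0.4025]
Step 2: x=[4.6586] v=[-0.7356]
Step 3: x=[4.3761] v=[-0.9418]
Step 4: x=[4.0804] v=[-0.9856]
Step 5: x=[3.8226] v=[-0.8593]
Step 6: x=[3.6472] v=[-0.5848]
Step 7: x=[3.5844] v=[-0.2094]
Step 8: x=[3.6450] v=[0.2021]
First v>=0 after going negative at step 8, time=2.4000

Answer: 2.4000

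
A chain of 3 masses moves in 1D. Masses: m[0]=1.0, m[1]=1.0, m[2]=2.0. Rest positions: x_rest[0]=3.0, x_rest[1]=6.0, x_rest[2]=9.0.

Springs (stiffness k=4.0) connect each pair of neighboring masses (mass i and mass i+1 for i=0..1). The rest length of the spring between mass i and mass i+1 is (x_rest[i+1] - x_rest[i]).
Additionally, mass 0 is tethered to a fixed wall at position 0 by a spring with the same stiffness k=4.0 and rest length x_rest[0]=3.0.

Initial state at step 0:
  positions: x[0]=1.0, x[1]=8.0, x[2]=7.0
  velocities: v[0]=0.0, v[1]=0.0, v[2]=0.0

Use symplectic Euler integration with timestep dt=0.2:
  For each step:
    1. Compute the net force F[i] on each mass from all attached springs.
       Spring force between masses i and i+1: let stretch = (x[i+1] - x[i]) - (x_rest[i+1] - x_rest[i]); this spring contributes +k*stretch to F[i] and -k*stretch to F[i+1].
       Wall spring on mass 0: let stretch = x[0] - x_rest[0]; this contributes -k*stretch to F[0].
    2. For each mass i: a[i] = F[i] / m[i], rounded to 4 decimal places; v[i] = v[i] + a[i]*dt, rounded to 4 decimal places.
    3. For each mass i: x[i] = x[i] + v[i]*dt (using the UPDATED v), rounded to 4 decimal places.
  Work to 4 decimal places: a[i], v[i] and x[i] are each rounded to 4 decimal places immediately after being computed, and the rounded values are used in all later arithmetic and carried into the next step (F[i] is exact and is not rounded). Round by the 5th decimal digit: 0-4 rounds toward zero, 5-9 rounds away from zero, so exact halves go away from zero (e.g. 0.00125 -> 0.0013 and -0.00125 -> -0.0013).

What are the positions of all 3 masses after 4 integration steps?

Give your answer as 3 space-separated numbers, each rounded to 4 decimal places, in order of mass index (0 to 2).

Step 0: x=[1.0000 8.0000 7.0000] v=[0.0000 0.0000 0.0000]
Step 1: x=[1.9600 6.7200 7.3200] v=[4.8000 -6.4000 1.6000]
Step 2: x=[3.3680 4.7744 7.8320] v=[7.0400 -9.7280 2.5600]
Step 3: x=[4.4621 3.0930 8.3394] v=[5.4707 -8.4070 2.5370]
Step 4: x=[4.6232 2.4701 8.6671] v=[0.8057 -3.1146 1.6384]

Answer: 4.6232 2.4701 8.6671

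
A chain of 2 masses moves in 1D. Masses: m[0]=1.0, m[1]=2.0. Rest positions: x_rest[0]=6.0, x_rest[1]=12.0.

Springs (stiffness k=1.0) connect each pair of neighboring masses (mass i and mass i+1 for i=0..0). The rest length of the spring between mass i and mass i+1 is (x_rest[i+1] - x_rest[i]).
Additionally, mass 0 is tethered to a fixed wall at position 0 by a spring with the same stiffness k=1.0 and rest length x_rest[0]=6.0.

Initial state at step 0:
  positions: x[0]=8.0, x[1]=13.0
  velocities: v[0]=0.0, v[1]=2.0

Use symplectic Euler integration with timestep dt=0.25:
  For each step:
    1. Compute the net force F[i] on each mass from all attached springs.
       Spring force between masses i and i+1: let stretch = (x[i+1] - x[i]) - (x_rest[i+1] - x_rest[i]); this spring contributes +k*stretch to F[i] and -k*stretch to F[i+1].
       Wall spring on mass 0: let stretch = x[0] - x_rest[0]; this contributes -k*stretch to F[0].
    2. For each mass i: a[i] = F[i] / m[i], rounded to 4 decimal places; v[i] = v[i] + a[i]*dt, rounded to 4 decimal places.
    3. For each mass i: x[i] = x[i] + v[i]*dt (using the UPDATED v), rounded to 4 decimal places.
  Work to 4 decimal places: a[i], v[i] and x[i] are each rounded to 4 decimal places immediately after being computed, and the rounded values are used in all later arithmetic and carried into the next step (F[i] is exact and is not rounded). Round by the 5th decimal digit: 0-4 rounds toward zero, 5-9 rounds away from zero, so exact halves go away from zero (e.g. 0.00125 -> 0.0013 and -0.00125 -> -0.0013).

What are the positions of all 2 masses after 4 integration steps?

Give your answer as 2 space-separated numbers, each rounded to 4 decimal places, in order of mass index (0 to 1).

Answer: 6.7651 15.0693

Derivation:
Step 0: x=[8.0000 13.0000] v=[0.0000 2.0000]
Step 1: x=[7.8125 13.5313] v=[-0.7500 2.1250]
Step 2: x=[7.4942 14.0714] v=[-1.2734 2.1602]
Step 3: x=[7.1185 14.5934] v=[-1.5027 2.0881]
Step 4: x=[6.7651 15.0693] v=[-1.4136 1.9037]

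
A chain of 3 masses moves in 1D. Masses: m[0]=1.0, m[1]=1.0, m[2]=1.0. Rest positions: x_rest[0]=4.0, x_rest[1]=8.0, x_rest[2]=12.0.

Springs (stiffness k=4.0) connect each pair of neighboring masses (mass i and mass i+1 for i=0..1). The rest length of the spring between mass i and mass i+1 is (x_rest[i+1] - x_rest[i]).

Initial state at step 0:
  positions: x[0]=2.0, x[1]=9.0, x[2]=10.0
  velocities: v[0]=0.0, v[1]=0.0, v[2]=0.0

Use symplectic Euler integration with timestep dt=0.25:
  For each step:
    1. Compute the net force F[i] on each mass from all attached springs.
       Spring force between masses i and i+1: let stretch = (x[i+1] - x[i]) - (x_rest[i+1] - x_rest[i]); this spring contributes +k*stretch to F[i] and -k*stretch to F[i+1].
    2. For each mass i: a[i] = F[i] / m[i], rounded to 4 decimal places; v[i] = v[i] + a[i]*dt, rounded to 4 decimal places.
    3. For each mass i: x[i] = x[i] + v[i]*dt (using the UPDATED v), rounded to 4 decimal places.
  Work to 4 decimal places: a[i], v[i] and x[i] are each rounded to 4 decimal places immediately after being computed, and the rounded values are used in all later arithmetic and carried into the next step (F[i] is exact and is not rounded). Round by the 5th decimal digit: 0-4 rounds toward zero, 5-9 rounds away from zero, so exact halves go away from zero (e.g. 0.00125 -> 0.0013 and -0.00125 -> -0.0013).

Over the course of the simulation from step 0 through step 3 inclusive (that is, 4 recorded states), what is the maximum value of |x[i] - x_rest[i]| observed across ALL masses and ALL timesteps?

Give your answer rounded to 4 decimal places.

Answer: 3.2187

Derivation:
Step 0: x=[2.0000 9.0000 10.0000] v=[0.0000 0.0000 0.0000]
Step 1: x=[2.7500 7.5000 10.7500] v=[3.0000 -6.0000 3.0000]
Step 2: x=[3.6875 5.6250 11.6875] v=[3.7500 -7.5000 3.7500]
Step 3: x=[4.1094 4.7813 12.1094] v=[1.6875 -3.3750 1.6875]
Max displacement = 3.2187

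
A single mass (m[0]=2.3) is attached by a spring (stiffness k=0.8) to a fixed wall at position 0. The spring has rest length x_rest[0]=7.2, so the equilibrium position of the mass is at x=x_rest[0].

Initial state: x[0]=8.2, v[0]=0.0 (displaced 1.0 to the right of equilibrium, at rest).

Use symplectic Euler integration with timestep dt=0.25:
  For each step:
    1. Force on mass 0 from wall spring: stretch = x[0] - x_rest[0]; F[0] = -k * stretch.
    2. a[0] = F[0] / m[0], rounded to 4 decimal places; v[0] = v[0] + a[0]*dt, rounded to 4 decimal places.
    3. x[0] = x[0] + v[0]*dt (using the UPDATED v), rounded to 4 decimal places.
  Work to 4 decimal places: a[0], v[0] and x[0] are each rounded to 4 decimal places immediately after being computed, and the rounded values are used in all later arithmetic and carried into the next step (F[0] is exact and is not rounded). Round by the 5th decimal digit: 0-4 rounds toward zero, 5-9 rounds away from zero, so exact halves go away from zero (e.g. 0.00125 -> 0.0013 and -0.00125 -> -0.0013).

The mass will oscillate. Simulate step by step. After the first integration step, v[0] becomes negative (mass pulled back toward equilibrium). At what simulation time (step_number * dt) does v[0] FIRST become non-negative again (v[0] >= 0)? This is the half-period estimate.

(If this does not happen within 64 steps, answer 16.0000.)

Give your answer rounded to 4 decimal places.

Answer: 5.5000

Derivation:
Step 0: x=[8.2000] v=[0.0000]
Step 1: x=[8.1783] v=[-0.0870]
Step 2: x=[8.1353] v=[-0.1721]
Step 3: x=[8.0720] v=[-0.2534]
Step 4: x=[7.9897] v=[-0.3292]
Step 5: x=[7.8902] v=[-0.3979]
Step 6: x=[7.7757] v=[-0.4579]
Step 7: x=[7.6487] v=[-0.5080]
Step 8: x=[7.5120] v=[-0.5470]
Step 9: x=[7.3685] v=[-0.5741]
Step 10: x=[7.2213] v=[-0.5888]
Step 11: x=[7.0736] v=[-0.5907]
Step 12: x=[6.9287] v=[-0.5797]
Step 13: x=[6.7897] v=[-0.5561]
Step 14: x=[6.6596] v=[-0.5204]
Step 15: x=[6.5413] v=[-0.4734]
Step 16: x=[6.4373] v=[-0.4161]
Step 17: x=[6.3499] v=[-0.3498]
Step 18: x=[6.2809] v=[-0.2759]
Step 19: x=[6.2319] v=[-0.1960]
Step 20: x=[6.2040] v=[-0.1118]
Step 21: x=[6.1977] v=[-0.0252]
Step 22: x=[6.2132] v=[0.0620]
First v>=0 after going negative at step 22, time=5.5000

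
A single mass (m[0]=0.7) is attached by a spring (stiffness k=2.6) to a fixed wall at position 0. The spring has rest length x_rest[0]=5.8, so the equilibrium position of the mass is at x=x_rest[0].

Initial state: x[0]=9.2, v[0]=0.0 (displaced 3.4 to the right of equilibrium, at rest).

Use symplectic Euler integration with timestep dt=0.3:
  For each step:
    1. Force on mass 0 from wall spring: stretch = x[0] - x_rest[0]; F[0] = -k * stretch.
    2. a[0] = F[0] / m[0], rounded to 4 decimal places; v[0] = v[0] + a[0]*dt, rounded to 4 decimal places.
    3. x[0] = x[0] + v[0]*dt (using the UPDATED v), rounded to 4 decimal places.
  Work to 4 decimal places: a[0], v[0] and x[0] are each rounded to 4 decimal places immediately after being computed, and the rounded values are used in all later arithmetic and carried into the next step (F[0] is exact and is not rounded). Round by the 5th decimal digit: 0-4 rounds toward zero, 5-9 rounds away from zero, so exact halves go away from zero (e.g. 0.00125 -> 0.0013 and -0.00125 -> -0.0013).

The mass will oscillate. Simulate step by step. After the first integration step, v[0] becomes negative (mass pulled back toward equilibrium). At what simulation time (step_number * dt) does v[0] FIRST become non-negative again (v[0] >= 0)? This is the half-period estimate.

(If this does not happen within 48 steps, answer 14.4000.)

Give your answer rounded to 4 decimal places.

Step 0: x=[9.2000] v=[0.0000]
Step 1: x=[8.0634] v=[-3.7886]
Step 2: x=[6.1702] v=[-6.3107]
Step 3: x=[4.1532] v=[-6.7232]
Step 4: x=[2.6867] v=[-4.8882]
Step 5: x=[2.2610] v=[-1.4191]
Step 6: x=[3.0183] v=[2.5244]
First v>=0 after going negative at step 6, time=1.8000

Answer: 1.8000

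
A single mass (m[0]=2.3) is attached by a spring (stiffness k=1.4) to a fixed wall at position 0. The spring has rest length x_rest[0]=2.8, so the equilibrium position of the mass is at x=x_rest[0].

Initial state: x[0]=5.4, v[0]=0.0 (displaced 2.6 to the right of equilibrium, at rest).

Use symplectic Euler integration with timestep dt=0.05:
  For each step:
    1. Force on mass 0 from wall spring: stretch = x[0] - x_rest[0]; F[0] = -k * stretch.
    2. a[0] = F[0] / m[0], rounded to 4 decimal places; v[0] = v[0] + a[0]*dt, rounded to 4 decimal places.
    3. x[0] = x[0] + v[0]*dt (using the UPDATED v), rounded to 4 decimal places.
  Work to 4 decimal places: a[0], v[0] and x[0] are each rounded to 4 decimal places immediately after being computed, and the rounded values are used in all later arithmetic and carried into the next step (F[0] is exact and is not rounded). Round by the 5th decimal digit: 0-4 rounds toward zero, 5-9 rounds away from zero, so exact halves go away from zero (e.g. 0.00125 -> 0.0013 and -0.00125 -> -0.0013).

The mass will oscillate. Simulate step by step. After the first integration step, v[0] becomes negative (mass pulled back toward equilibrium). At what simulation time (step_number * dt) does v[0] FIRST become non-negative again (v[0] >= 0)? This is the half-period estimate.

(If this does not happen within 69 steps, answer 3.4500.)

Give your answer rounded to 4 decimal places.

Step 0: x=[5.4000] v=[0.0000]
Step 1: x=[5.3960] v=[-0.0791]
Step 2: x=[5.3881] v=[-0.1581]
Step 3: x=[5.3763] v=[-0.2369]
Step 4: x=[5.3605] v=[-0.3153]
Step 5: x=[5.3408] v=[-0.3932]
Step 6: x=[5.3173] v=[-0.4705]
Step 7: x=[5.2899] v=[-0.5471]
Step 8: x=[5.2588] v=[-0.6229]
Step 9: x=[5.2239] v=[-0.6977]
Step 10: x=[5.1853] v=[-0.7715]
Step 11: x=[5.1431] v=[-0.8441]
Step 12: x=[5.0973] v=[-0.9154]
Step 13: x=[5.0480] v=[-0.9853]
Step 14: x=[4.9953] v=[-1.0537]
Step 15: x=[4.9393] v=[-1.1205]
Step 16: x=[4.8800] v=[-1.1856]
Step 17: x=[4.8176] v=[-1.2489]
Step 18: x=[4.7521] v=[-1.3103]
Step 19: x=[4.6836] v=[-1.3697]
Step 20: x=[4.6123] v=[-1.4270]
Step 21: x=[4.5382] v=[-1.4822]
Step 22: x=[4.4614] v=[-1.5351]
Step 23: x=[4.3821] v=[-1.5857]
Step 24: x=[4.3004] v=[-1.6339]
Step 25: x=[4.2164] v=[-1.6796]
Step 26: x=[4.1303] v=[-1.7227]
Step 27: x=[4.0421] v=[-1.7632]
Step 28: x=[3.9521] v=[-1.8010]
Step 29: x=[3.8603] v=[-1.8361]
Step 30: x=[3.7669] v=[-1.8684]
Step 31: x=[3.6720] v=[-1.8978]
Step 32: x=[3.5758] v=[-1.9243]
Step 33: x=[3.4784] v=[-1.9479]
Step 34: x=[3.3800] v=[-1.9685]
Step 35: x=[3.2807] v=[-1.9862]
Step 36: x=[3.1807] v=[-2.0008]
Step 37: x=[3.0801] v=[-2.0124]
Step 38: x=[2.9791] v=[-2.0209]
Step 39: x=[2.8778] v=[-2.0264]
Step 40: x=[2.7764] v=[-2.0288]
Step 41: x=[2.6750] v=[-2.0281]
Step 42: x=[2.5738] v=[-2.0243]
Step 43: x=[2.4729] v=[-2.0174]
Step 44: x=[2.3725] v=[-2.0074]
Step 45: x=[2.2728] v=[-1.9944]
Step 46: x=[2.1739] v=[-1.9784]
Step 47: x=[2.0759] v=[-1.9593]
Step 48: x=[1.9790] v=[-1.9373]
Step 49: x=[1.8834] v=[-1.9123]
Step 50: x=[1.7892] v=[-1.8844]
Step 51: x=[1.6965] v=[-1.8536]
Step 52: x=[1.6055] v=[-1.8200]
Step 53: x=[1.5163] v=[-1.7836]
Step 54: x=[1.4291] v=[-1.7445]
Step 55: x=[1.3440] v=[-1.7028]
Step 56: x=[1.2611] v=[-1.6585]
Step 57: x=[1.1805] v=[-1.6117]
Step 58: x=[1.1024] v=[-1.5624]
Step 59: x=[1.0269] v=[-1.5107]
Step 60: x=[0.9541] v=[-1.4567]
Step 61: x=[0.8841] v=[-1.4005]
Step 62: x=[0.8170] v=[-1.3422]
Step 63: x=[0.7529] v=[-1.2819]
Step 64: x=[0.6919] v=[-1.2196]
Step 65: x=[0.6341] v=[-1.1554]
Step 66: x=[0.5796] v=[-1.0895]
Step 67: x=[0.5285] v=[-1.0219]
Step 68: x=[0.4809] v=[-0.9528]
Step 69: x=[0.4368] v=[-0.8822]
v[0] did not become non-negative within 69 steps; using fallback time=3.4500

Answer: 3.4500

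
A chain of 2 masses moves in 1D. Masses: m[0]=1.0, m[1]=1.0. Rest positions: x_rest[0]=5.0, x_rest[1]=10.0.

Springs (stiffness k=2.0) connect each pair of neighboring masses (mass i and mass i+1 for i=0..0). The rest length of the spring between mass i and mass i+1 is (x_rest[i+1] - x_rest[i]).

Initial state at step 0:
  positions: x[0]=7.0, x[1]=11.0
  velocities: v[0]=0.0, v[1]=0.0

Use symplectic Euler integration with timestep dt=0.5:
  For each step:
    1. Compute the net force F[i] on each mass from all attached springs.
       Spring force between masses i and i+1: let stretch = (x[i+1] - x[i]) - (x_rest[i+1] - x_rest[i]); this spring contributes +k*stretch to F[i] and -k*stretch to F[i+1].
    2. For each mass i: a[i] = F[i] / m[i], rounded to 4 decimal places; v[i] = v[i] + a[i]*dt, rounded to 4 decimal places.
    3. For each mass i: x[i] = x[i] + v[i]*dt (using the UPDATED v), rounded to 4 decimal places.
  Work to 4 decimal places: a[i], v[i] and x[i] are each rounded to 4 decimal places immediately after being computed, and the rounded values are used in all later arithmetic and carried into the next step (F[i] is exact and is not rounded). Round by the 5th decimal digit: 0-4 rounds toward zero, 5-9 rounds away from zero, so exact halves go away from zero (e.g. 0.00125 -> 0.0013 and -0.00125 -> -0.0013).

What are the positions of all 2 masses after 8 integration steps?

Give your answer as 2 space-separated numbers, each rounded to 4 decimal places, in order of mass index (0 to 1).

Step 0: x=[7.0000 11.0000] v=[0.0000 0.0000]
Step 1: x=[6.5000 11.5000] v=[-1.0000 1.0000]
Step 2: x=[6.0000 12.0000] v=[-1.0000 1.0000]
Step 3: x=[6.0000 12.0000] v=[0.0000 0.0000]
Step 4: x=[6.5000 11.5000] v=[1.0000 -1.0000]
Step 5: x=[7.0000 11.0000] v=[1.0000 -1.0000]
Step 6: x=[7.0000 11.0000] v=[0.0000 0.0000]
Step 7: x=[6.5000 11.5000] v=[-1.0000 1.0000]
Step 8: x=[6.0000 12.0000] v=[-1.0000 1.0000]

Answer: 6.0000 12.0000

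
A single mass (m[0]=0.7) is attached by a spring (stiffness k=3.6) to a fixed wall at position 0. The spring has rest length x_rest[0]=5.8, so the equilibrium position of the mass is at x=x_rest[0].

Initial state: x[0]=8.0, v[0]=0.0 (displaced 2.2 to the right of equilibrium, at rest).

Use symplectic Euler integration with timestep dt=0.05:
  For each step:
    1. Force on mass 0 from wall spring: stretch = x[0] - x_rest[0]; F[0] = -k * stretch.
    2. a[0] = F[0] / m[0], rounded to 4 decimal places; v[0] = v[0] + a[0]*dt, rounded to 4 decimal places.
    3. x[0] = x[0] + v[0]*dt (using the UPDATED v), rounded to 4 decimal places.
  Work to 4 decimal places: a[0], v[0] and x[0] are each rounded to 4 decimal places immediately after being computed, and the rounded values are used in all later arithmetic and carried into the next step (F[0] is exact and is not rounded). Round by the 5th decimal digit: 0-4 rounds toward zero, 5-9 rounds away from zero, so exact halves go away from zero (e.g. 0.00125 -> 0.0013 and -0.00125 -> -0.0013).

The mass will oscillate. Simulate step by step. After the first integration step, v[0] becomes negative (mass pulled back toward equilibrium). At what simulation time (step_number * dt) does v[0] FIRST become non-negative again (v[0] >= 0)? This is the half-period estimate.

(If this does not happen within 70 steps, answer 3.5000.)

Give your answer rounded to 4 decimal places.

Step 0: x=[8.0000] v=[0.0000]
Step 1: x=[7.9717] v=[-0.5657]
Step 2: x=[7.9155] v=[-1.1241]
Step 3: x=[7.8321] v=[-1.6681]
Step 4: x=[7.7226] v=[-2.1906]
Step 5: x=[7.5884] v=[-2.6850]
Step 6: x=[7.4312] v=[-3.1449]
Step 7: x=[7.2530] v=[-3.5644]
Step 8: x=[7.0561] v=[-3.9380]
Step 9: x=[6.8431] v=[-4.2610]
Step 10: x=[6.6166] v=[-4.5292]
Step 11: x=[6.3796] v=[-4.7392]
Step 12: x=[6.1352] v=[-4.8882]
Step 13: x=[5.8865] v=[-4.9744]
Step 14: x=[5.6367] v=[-4.9966]
Step 15: x=[5.3890] v=[-4.9546]
Step 16: x=[5.1466] v=[-4.8489]
Step 17: x=[4.9126] v=[-4.6809]
Step 18: x=[4.6900] v=[-4.4527]
Step 19: x=[4.4816] v=[-4.1673]
Step 20: x=[4.2902] v=[-3.8283]
Step 21: x=[4.1182] v=[-3.4401]
Step 22: x=[3.9678] v=[-3.0076]
Step 23: x=[3.8410] v=[-2.5365]
Step 24: x=[3.7394] v=[-2.0328]
Step 25: x=[3.6643] v=[-1.5029]
Step 26: x=[3.6166] v=[-0.9537]
Step 27: x=[3.5970] v=[-0.3923]
Step 28: x=[3.6057] v=[0.1742]
First v>=0 after going negative at step 28, time=1.4000

Answer: 1.4000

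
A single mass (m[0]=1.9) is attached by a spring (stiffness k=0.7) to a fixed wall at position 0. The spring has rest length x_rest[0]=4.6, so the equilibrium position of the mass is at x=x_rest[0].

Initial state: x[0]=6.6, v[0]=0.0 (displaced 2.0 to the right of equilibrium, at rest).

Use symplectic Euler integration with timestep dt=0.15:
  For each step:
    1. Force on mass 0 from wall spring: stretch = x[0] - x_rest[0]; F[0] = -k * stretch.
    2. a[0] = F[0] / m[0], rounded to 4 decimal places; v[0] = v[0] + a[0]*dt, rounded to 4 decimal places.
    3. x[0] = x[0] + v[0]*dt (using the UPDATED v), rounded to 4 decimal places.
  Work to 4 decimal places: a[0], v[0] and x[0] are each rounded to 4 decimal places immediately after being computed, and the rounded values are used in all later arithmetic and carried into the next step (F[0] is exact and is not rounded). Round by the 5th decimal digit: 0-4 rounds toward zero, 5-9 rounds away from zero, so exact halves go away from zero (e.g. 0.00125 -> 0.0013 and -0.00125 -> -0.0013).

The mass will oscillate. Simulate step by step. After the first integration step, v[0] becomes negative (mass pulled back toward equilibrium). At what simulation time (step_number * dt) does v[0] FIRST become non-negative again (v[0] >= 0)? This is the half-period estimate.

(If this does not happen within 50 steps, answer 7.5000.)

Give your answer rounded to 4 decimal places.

Step 0: x=[6.6000] v=[0.0000]
Step 1: x=[6.5834] v=[-0.1105]
Step 2: x=[6.5504] v=[-0.2201]
Step 3: x=[6.5012] v=[-0.3279]
Step 4: x=[6.4363] v=[-0.4330]
Step 5: x=[6.3561] v=[-0.5345]
Step 6: x=[6.2614] v=[-0.6316]
Step 7: x=[6.1529] v=[-0.7234]
Step 8: x=[6.0315] v=[-0.8092]
Step 9: x=[5.8983] v=[-0.8883]
Step 10: x=[5.7543] v=[-0.9600]
Step 11: x=[5.6007] v=[-1.0238]
Step 12: x=[5.4388] v=[-1.0791]
Step 13: x=[5.2700] v=[-1.1255]
Step 14: x=[5.0956] v=[-1.1625]
Step 15: x=[4.9171] v=[-1.1899]
Step 16: x=[4.7360] v=[-1.2074]
Step 17: x=[4.5538] v=[-1.2149]
Step 18: x=[4.3719] v=[-1.2124]
Step 19: x=[4.1919] v=[-1.1998]
Step 20: x=[4.0153] v=[-1.1772]
Step 21: x=[3.8436] v=[-1.1449]
Step 22: x=[3.6781] v=[-1.1031]
Step 23: x=[3.5203] v=[-1.0522]
Step 24: x=[3.3714] v=[-0.9925]
Step 25: x=[3.2327] v=[-0.9246]
Step 26: x=[3.1054] v=[-0.8490]
Step 27: x=[2.9904] v=[-0.7664]
Step 28: x=[2.8888] v=[-0.6775]
Step 29: x=[2.8014] v=[-0.5829]
Step 30: x=[2.7289] v=[-0.4835]
Step 31: x=[2.6719] v=[-0.3801]
Step 32: x=[2.6309] v=[-0.2735]
Step 33: x=[2.6062] v=[-0.1647]
Step 34: x=[2.5980] v=[-0.0545]
Step 35: x=[2.6064] v=[0.0561]
First v>=0 after going negative at step 35, time=5.2500

Answer: 5.2500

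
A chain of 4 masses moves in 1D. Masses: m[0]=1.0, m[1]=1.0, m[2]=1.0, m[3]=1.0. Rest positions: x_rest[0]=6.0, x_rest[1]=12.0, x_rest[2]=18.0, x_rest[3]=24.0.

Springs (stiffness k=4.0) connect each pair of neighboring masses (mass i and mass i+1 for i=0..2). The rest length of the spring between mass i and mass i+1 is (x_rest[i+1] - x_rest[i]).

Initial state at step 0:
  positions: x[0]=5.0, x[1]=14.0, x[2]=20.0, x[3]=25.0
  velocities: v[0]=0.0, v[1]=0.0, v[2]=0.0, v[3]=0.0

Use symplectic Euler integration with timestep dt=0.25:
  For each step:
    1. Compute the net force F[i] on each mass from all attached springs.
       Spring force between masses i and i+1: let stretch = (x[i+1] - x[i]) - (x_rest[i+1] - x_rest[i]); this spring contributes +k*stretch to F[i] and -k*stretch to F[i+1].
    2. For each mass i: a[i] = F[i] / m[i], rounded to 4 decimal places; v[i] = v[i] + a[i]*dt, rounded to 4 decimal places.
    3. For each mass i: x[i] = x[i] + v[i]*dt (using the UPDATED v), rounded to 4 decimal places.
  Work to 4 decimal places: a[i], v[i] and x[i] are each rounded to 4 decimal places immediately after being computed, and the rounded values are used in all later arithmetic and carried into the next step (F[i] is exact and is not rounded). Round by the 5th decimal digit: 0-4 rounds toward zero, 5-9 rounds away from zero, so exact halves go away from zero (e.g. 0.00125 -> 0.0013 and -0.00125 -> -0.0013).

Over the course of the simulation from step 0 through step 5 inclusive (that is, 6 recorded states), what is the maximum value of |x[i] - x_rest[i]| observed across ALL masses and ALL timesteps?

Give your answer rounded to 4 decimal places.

Answer: 2.2657

Derivation:
Step 0: x=[5.0000 14.0000 20.0000 25.0000] v=[0.0000 0.0000 0.0000 0.0000]
Step 1: x=[5.7500 13.2500 19.7500 25.2500] v=[3.0000 -3.0000 -1.0000 1.0000]
Step 2: x=[6.8750 12.2500 19.2500 25.6250] v=[4.5000 -4.0000 -2.0000 1.5000]
Step 3: x=[7.8438 11.6563 18.5938 25.9063] v=[3.8750 -2.3750 -2.6250 1.1250]
Step 4: x=[8.2657 11.8438 18.0313 25.8594] v=[1.6875 0.7500 -2.2500 -0.1875]
Step 5: x=[8.0821 12.6837 17.8790 25.3555] v=[-0.7344 3.3594 -0.6094 -2.0156]
Max displacement = 2.2657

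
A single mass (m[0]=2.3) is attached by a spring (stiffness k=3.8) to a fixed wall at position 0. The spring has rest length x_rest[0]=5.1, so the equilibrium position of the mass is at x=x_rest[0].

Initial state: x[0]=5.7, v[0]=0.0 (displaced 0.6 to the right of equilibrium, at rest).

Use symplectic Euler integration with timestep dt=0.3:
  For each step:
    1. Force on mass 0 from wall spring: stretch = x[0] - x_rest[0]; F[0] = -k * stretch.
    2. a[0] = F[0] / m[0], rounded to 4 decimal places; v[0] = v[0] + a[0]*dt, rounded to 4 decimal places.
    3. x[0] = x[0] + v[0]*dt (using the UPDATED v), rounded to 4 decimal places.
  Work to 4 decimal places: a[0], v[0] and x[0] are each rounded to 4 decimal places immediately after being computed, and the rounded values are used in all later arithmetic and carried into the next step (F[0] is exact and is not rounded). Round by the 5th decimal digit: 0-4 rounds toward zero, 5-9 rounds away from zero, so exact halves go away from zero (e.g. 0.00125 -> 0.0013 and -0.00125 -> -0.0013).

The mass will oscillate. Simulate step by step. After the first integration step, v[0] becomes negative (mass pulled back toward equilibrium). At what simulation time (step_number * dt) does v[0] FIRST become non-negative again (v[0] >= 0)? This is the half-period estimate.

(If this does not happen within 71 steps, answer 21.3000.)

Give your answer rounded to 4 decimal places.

Step 0: x=[5.7000] v=[0.0000]
Step 1: x=[5.6108] v=[-0.2974]
Step 2: x=[5.4456] v=[-0.5506]
Step 3: x=[5.2290] v=[-0.7219]
Step 4: x=[4.9933] v=[-0.7858]
Step 5: x=[4.7734] v=[-0.7329]
Step 6: x=[4.6021] v=[-0.5710]
Step 7: x=[4.5048] v=[-0.3242]
Step 8: x=[4.4960] v=[-0.0292]
Step 9: x=[4.5771] v=[0.2702]
First v>=0 after going negative at step 9, time=2.7000

Answer: 2.7000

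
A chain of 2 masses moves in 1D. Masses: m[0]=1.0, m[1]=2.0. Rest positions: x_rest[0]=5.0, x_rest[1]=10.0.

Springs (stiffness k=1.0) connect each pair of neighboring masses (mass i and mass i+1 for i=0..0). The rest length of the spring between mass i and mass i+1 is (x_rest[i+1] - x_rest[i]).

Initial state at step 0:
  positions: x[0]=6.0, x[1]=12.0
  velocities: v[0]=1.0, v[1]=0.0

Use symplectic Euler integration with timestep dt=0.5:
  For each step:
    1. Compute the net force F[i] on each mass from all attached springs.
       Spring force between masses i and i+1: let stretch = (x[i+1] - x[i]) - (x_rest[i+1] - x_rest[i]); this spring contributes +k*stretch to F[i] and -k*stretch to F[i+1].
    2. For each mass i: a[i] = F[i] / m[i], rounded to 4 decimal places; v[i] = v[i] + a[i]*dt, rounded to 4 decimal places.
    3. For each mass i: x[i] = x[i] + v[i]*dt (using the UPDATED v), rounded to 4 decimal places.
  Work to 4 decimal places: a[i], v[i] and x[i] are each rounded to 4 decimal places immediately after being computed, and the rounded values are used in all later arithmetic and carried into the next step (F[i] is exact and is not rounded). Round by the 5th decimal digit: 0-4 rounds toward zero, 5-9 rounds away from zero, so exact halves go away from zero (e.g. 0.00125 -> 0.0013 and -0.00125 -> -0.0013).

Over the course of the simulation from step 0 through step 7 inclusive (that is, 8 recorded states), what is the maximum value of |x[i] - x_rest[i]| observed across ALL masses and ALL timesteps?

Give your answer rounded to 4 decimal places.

Answer: 3.3405

Derivation:
Step 0: x=[6.0000 12.0000] v=[1.0000 0.0000]
Step 1: x=[6.7500 11.8750] v=[1.5000 -0.2500]
Step 2: x=[7.5313 11.7344] v=[1.5625 -0.2813]
Step 3: x=[8.1134 11.6934] v=[1.1641 -0.0821]
Step 4: x=[8.3405 11.8299] v=[0.4541 0.2729]
Step 5: x=[8.1899 12.1552] v=[-0.3012 0.6506]
Step 6: x=[7.7806 12.6099] v=[-0.8186 0.9093]
Step 7: x=[7.3286 13.0859] v=[-0.9040 0.9520]
Max displacement = 3.3405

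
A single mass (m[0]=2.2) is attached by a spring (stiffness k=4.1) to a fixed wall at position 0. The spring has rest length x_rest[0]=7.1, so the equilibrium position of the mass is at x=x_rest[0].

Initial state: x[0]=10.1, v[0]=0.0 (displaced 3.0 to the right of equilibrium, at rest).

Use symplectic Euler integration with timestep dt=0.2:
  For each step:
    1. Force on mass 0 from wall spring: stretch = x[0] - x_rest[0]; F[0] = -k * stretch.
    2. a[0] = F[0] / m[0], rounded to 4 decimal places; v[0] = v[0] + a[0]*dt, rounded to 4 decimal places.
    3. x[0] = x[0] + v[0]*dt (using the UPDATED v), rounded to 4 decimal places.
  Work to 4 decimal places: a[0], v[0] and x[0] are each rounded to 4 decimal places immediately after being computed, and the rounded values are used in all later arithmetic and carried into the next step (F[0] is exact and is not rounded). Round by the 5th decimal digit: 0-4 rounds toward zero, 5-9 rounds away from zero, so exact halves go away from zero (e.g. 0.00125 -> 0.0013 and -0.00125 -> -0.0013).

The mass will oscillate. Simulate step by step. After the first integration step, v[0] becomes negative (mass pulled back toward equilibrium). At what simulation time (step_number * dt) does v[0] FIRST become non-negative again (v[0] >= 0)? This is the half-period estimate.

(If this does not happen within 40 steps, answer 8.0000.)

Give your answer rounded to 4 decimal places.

Step 0: x=[10.1000] v=[0.0000]
Step 1: x=[9.8764] v=[-1.1182]
Step 2: x=[9.4458] v=[-2.1530]
Step 3: x=[8.8403] v=[-3.0273]
Step 4: x=[8.1051] v=[-3.6760]
Step 5: x=[7.2950] v=[-4.0506]
Step 6: x=[6.4703] v=[-4.1233]
Step 7: x=[5.6926] v=[-3.8886]
Step 8: x=[5.0198] v=[-3.3640]
Step 9: x=[4.5021] v=[-2.5887]
Step 10: x=[4.1780] v=[-1.6204]
Step 11: x=[4.0717] v=[-0.5313]
Step 12: x=[4.1912] v=[0.5974]
First v>=0 after going negative at step 12, time=2.4000

Answer: 2.4000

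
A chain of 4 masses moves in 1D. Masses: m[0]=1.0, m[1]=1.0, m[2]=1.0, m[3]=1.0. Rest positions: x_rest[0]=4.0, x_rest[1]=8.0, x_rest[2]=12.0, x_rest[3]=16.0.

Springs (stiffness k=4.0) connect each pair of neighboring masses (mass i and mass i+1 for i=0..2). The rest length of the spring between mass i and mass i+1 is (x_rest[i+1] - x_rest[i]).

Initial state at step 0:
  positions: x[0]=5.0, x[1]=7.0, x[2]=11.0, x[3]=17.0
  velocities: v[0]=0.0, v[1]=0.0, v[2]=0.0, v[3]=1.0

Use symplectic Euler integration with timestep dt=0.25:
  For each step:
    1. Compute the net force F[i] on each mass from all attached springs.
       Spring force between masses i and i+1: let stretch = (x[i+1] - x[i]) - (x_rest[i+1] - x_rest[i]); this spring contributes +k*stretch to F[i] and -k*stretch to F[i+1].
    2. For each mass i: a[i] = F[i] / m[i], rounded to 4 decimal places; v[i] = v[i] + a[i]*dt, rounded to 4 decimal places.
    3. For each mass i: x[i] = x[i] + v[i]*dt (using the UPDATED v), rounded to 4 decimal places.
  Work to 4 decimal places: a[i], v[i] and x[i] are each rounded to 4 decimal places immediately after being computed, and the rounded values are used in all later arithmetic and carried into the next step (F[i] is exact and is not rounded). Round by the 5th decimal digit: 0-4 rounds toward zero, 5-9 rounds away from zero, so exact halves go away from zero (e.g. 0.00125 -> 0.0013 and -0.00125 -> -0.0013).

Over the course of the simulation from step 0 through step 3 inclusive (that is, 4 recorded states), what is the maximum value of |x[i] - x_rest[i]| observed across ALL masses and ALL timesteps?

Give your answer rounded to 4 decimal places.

Answer: 1.0781

Derivation:
Step 0: x=[5.0000 7.0000 11.0000 17.0000] v=[0.0000 0.0000 0.0000 1.0000]
Step 1: x=[4.5000 7.5000 11.5000 16.7500] v=[-2.0000 2.0000 2.0000 -1.0000]
Step 2: x=[3.7500 8.2500 12.3125 16.1875] v=[-3.0000 3.0000 3.2500 -2.2500]
Step 3: x=[3.1250 8.8906 13.0781 15.6563] v=[-2.5000 2.5625 3.0625 -2.1250]
Max displacement = 1.0781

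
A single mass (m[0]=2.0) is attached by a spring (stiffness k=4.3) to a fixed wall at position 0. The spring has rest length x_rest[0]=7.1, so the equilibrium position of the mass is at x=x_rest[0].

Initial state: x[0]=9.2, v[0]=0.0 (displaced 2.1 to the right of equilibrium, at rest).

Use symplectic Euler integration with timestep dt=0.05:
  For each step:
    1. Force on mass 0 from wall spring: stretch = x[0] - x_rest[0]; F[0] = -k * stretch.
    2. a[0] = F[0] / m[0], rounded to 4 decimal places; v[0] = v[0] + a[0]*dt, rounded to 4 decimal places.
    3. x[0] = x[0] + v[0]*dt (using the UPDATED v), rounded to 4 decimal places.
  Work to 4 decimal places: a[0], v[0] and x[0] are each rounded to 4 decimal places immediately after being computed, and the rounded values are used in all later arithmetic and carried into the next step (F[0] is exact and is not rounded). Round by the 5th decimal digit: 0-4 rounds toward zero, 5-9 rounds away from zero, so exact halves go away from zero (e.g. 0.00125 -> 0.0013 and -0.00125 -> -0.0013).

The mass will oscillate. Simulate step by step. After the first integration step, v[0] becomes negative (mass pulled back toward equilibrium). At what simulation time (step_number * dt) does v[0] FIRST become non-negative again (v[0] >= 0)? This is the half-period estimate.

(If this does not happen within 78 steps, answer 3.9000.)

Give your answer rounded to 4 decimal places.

Answer: 2.1500

Derivation:
Step 0: x=[9.2000] v=[0.0000]
Step 1: x=[9.1887] v=[-0.2258]
Step 2: x=[9.1662] v=[-0.4503]
Step 3: x=[9.1326] v=[-0.6724]
Step 4: x=[9.0881] v=[-0.8909]
Step 5: x=[9.0329] v=[-1.1046]
Step 6: x=[8.9673] v=[-1.3124]
Step 7: x=[8.8916] v=[-1.5131]
Step 8: x=[8.8063] v=[-1.7057]
Step 9: x=[8.7118] v=[-1.8891]
Step 10: x=[8.6087] v=[-2.0624]
Step 11: x=[8.4975] v=[-2.2246]
Step 12: x=[8.3788] v=[-2.3748]
Step 13: x=[8.2532] v=[-2.5123]
Step 14: x=[8.1214] v=[-2.6363]
Step 15: x=[7.9841] v=[-2.7461]
Step 16: x=[7.8420] v=[-2.8411]
Step 17: x=[7.6960] v=[-2.9209]
Step 18: x=[7.5468] v=[-2.9850]
Step 19: x=[7.3952] v=[-3.0330]
Step 20: x=[7.2420] v=[-3.0647]
Step 21: x=[7.0880] v=[-3.0800]
Step 22: x=[6.9341] v=[-3.0787]
Step 23: x=[6.7811] v=[-3.0609]
Step 24: x=[6.6298] v=[-3.0266]
Step 25: x=[6.4810] v=[-2.9761]
Step 26: x=[6.3355] v=[-2.9096]
Step 27: x=[6.1941] v=[-2.8274]
Step 28: x=[6.0576] v=[-2.7300]
Step 29: x=[5.9267] v=[-2.6179]
Step 30: x=[5.8021] v=[-2.4918]
Step 31: x=[5.6845] v=[-2.3523]
Step 32: x=[5.5745] v=[-2.2001]
Step 33: x=[5.4727] v=[-2.0361]
Step 34: x=[5.3796] v=[-1.8612]
Step 35: x=[5.2958] v=[-1.6763]
Step 36: x=[5.2217] v=[-1.4824]
Step 37: x=[5.1577] v=[-1.2805]
Step 38: x=[5.1041] v=[-1.0717]
Step 39: x=[5.0612] v=[-0.8571]
Step 40: x=[5.0293] v=[-0.6379]
Step 41: x=[5.0085] v=[-0.4153]
Step 42: x=[4.9990] v=[-0.1905]
Step 43: x=[5.0008] v=[0.0354]
First v>=0 after going negative at step 43, time=2.1500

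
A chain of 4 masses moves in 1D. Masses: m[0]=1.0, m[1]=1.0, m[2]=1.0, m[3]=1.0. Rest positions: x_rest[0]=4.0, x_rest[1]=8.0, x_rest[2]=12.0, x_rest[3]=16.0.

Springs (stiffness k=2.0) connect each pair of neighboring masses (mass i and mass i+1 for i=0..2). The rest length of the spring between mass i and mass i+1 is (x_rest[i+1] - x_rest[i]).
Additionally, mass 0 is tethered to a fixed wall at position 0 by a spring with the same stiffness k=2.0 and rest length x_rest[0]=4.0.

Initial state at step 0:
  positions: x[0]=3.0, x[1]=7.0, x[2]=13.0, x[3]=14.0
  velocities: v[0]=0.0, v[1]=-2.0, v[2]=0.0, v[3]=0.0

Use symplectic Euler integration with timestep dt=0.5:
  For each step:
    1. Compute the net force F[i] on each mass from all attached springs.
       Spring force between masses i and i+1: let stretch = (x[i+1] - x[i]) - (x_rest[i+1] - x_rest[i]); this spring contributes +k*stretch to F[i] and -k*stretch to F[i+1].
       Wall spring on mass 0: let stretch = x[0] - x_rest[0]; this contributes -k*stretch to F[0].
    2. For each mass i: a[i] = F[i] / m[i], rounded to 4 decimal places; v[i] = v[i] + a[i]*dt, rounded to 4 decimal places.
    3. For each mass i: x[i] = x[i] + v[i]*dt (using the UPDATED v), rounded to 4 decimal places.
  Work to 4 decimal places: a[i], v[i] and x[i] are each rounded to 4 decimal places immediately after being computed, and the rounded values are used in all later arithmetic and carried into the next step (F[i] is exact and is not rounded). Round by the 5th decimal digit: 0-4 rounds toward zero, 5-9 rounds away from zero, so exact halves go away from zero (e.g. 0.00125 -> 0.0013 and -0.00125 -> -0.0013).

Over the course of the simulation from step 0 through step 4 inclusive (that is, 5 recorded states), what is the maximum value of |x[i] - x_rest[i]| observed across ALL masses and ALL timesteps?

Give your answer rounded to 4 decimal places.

Step 0: x=[3.0000 7.0000 13.0000 14.0000] v=[0.0000 -2.0000 0.0000 0.0000]
Step 1: x=[3.5000 7.0000 10.5000 15.5000] v=[1.0000 0.0000 -5.0000 3.0000]
Step 2: x=[4.0000 7.0000 8.7500 16.5000] v=[1.0000 0.0000 -3.5000 2.0000]
Step 3: x=[4.0000 6.3750 10.0000 15.6250] v=[0.0000 -1.2500 2.5000 -1.7500]
Step 4: x=[3.1875 6.3750 12.2500 13.9375] v=[-1.6250 0.0000 4.5000 -3.3750]
Max displacement = 3.2500

Answer: 3.2500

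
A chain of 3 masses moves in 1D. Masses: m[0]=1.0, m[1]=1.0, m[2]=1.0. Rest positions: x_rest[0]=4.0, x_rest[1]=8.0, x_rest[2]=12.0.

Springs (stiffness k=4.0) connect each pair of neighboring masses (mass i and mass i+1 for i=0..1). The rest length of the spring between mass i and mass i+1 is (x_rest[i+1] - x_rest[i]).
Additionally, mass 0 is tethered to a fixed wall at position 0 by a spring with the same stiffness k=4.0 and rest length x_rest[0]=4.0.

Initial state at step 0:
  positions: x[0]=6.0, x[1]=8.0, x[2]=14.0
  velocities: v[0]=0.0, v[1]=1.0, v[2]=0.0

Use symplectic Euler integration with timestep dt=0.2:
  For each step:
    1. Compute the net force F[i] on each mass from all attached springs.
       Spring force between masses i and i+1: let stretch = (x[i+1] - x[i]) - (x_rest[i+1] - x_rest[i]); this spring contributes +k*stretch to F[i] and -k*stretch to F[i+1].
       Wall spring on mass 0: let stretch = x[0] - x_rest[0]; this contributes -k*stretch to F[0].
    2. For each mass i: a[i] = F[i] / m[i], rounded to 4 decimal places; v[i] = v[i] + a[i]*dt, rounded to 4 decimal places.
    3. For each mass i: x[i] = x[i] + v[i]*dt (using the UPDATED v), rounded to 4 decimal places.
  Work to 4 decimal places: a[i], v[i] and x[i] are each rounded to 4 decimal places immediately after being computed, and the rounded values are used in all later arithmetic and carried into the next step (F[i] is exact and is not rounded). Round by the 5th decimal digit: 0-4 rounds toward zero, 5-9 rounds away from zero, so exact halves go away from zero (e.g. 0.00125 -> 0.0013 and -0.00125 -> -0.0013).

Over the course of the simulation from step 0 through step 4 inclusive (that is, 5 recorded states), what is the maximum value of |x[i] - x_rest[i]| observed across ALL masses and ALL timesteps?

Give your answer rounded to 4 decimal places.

Step 0: x=[6.0000 8.0000 14.0000] v=[0.0000 1.0000 0.0000]
Step 1: x=[5.3600 8.8400 13.6800] v=[-3.2000 4.2000 -1.6000]
Step 2: x=[4.4192 9.8976 13.2256] v=[-4.7040 5.2880 -2.2720]
Step 3: x=[3.6479 10.6111 12.8787] v=[-3.8566 3.5677 -1.7344]
Step 4: x=[3.4070 10.5733 12.8090] v=[-1.2044 -0.1888 -0.3485]
Max displacement = 2.6111

Answer: 2.6111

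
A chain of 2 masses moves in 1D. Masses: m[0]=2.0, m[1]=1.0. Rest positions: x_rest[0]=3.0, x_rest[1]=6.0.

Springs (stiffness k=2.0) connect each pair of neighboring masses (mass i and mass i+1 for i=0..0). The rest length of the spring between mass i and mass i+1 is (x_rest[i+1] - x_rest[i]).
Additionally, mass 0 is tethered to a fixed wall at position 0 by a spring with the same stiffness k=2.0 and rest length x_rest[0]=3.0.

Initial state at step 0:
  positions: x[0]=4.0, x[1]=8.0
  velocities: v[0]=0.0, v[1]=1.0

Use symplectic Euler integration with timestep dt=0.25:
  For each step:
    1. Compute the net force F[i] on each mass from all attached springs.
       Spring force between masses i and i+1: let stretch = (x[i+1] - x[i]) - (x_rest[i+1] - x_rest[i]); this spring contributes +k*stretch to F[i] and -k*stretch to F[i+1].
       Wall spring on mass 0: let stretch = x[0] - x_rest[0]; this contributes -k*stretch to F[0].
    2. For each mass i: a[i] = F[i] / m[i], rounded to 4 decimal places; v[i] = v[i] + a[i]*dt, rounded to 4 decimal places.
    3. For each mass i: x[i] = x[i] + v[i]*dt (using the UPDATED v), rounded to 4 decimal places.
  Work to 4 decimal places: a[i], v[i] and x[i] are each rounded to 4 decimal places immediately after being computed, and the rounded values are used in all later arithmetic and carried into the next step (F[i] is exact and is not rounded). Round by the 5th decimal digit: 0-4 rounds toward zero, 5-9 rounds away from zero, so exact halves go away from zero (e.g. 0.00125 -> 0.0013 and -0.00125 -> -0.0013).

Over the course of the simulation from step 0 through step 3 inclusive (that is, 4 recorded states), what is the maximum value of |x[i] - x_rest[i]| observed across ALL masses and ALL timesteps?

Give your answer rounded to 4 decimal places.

Answer: 2.1250

Derivation:
Step 0: x=[4.0000 8.0000] v=[0.0000 1.0000]
Step 1: x=[4.0000 8.1250] v=[0.0000 0.5000]
Step 2: x=[4.0078 8.1094] v=[0.0313 -0.0625]
Step 3: x=[4.0215 7.9561] v=[0.0548 -0.6133]
Max displacement = 2.1250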